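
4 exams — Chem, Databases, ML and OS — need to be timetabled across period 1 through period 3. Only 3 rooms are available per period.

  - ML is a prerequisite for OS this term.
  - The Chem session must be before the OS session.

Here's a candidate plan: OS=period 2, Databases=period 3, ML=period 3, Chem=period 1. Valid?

Invalid. ML is a prerequisite for OS this term.

The Chem session must be before the OS session — holds.
ML is a prerequisite for OS this term — violated.
Only 3 rooms are available per period — holds.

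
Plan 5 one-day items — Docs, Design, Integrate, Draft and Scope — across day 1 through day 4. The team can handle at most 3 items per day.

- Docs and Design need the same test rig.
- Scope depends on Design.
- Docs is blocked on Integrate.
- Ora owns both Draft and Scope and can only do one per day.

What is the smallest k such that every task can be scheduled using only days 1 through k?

The precedence chain requires at least 2 distinct days.
With at most 3 per day and 5 tasks, at least 2 days are needed.
2 works (last occupied day: day 2): for example Docs -> day 2, Design -> day 1, Draft -> day 1, Scope -> day 2, Integrate -> day 1.

2 days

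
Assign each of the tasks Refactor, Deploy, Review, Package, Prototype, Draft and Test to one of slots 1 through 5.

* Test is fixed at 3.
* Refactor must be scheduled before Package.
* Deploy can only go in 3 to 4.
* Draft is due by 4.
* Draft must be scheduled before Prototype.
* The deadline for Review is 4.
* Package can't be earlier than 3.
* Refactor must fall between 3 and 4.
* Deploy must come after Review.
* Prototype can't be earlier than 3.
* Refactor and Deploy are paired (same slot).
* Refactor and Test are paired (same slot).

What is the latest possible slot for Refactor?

Refactor is available from 3; Refactor's own window allows nothing later than 4; Refactor must be in the same slot as Test, which can't be after 3, so Refactor is at most 3.
Refactor at 3 is achievable: Deploy in 3; Refactor in 3; Prototype in 3; Review in 1; Draft in 1; Package in 4; Test in 3.

3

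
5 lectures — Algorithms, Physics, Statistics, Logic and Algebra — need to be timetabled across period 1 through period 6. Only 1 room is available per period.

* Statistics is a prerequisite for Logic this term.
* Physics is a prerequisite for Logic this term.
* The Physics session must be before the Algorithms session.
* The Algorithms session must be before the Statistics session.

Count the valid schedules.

Splitting on Algorithms: it can be period 2 (12), period 3 (12), period 4 (6). Listing each branch's schedules as (Physics, Statistics, Logic, Algebra) by period number:
Algorithms=period 2: (1,3,4,5) (1,3,4,6) (1,3,5,4) (1,3,5,6) (1,3,6,4) (1,3,6,5) (1,4,5,3) (1,4,5,6) (1,4,6,3) (1,4,6,5) (1,5,6,3) (1,5,6,4) — 12.
Algorithms=period 3: (1,4,5,2) (1,4,5,6) (1,4,6,2) (1,4,6,5) (1,5,6,2) (1,5,6,4) (2,4,5,1) (2,4,5,6) (2,4,6,1) (2,4,6,5) (2,5,6,1) (2,5,6,4) — 12.
Algorithms=period 4: (1,5,6,2) (1,5,6,3) (2,5,6,1) (2,5,6,3) (3,5,6,1) (3,5,6,2) — 6.
Summing: 12 + 12 + 6 = 30.

30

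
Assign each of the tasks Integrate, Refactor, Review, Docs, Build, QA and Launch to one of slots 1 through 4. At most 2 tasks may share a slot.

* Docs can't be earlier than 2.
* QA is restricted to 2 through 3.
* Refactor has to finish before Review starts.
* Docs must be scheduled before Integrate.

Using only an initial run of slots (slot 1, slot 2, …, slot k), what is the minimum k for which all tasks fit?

4 slots

The precedence chain requires at least 2 distinct slots.
With at most 2 per slot and 7 tasks, at least 4 slots are needed.
Propagating the time windows through the other constraints, Integrate can't land before 3, so the schedule must run through at least slot 3.
4 works (last occupied slot: 4): for example Review in 3; Integrate in 3; QA in 2; Refactor in 1; Launch in 4; Build in 1; Docs in 2.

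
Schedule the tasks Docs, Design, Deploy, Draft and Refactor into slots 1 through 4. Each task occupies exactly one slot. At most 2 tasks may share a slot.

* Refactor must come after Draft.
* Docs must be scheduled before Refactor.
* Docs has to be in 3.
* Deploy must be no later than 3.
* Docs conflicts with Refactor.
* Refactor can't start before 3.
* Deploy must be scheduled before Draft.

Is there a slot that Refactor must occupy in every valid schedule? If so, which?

4

Refactor's window is 3–4.
Docs is fixed at 3, and Refactor can't share a slot with Docs.
So Refactor must be 4.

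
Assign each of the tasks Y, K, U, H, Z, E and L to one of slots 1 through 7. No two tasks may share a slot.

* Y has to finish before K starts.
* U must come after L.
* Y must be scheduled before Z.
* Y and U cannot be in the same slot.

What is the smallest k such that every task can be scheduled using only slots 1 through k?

7

The precedence chain requires at least 2 distinct slots.
With at most 1 per slot and 7 tasks, at least 7 slots are needed.
7 works (last occupied slot: 7): for example U in 4, Z in 5, Y in 1, K in 2, H in 6, E in 7, L in 3.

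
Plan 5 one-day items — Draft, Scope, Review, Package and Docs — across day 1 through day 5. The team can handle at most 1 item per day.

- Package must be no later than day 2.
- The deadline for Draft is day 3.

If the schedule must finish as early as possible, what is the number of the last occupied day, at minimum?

day 5

With at most 1 per day and 5 tasks, at least 5 days are needed.
5 works (last occupied day: day 5): for example Scope=day 3; Draft=day 2; Docs=day 5; Package=day 1; Review=day 4.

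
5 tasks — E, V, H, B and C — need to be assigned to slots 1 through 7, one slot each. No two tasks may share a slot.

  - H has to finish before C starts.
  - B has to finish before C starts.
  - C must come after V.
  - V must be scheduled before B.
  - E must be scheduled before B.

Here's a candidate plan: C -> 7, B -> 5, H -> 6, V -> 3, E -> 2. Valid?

H has to finish before C starts — holds.
B has to finish before C starts — holds.
C must come after V — holds.
E must be scheduled before B — holds.
V must be scheduled before B — holds.
No two tasks may share a slot — holds.

Yes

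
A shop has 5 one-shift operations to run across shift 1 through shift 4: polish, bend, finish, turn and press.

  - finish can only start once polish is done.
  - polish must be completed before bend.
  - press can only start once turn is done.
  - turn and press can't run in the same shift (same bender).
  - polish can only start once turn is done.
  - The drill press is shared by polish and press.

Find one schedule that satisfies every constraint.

polish in shift 2; finish in shift 3; turn in shift 1; bend in shift 3; press in shift 3

Checking: polish(shift 2) before finish(shift 3); turn(shift 1) before polish(shift 2); polish(shift 2) before bend(shift 3); turn(shift 1) before press(shift 3); polish(shift 2) != press(shift 3); turn(shift 1) != press(shift 3).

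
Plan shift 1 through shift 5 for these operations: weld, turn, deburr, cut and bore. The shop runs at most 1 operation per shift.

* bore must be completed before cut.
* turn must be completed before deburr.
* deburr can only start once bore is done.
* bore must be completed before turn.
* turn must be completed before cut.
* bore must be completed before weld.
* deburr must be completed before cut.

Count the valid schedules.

Enumerating: weld in shift 5; cut in shift 4; bore in shift 1; turn in shift 2; deburr in shift 3 | bore in shift 1; turn in shift 2; deburr in shift 3; cut in shift 5; weld in shift 4 | bore -> shift 1, turn -> shift 2, weld -> shift 3, cut -> shift 5, deburr -> shift 4 | bore=shift 1; deburr=shift 4; cut=shift 5; weld=shift 2; turn=shift 3.

4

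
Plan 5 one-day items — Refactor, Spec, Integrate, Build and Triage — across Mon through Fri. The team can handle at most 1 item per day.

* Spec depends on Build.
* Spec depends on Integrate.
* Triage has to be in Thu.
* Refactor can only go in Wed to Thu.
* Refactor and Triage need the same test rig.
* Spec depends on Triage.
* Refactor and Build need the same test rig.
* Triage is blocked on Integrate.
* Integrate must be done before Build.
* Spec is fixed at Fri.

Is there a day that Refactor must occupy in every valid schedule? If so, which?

Wed

Refactor's window is Wed–Thu.
Triage is fixed at Thu, and Refactor can't share a day with Triage.
So Refactor must be Wed.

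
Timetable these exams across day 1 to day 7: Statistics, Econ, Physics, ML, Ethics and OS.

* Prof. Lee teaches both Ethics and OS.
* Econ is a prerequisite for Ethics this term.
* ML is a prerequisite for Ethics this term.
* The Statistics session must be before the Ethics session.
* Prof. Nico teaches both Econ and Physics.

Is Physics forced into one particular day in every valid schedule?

No

Physics can be day 1 (e.g. Econ in day 2; Physics in day 1; Ethics in day 3; OS in day 1; ML in day 1; Statistics in day 1) or day 2 (e.g. Ethics in day 2; Physics in day 2; Econ in day 1; Statistics in day 1; OS in day 1; ML in day 1).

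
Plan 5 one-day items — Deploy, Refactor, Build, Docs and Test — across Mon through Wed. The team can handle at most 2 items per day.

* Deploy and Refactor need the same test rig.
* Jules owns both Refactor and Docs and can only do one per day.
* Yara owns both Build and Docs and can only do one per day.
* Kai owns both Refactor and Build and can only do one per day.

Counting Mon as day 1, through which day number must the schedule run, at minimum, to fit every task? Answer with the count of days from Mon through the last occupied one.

3

With at most 2 per day and 5 tasks, at least 3 days are needed.
3 works (last occupied day: Wed): for example Docs=Wed; Refactor=Tue; Deploy=Mon; Test=Tue; Build=Mon.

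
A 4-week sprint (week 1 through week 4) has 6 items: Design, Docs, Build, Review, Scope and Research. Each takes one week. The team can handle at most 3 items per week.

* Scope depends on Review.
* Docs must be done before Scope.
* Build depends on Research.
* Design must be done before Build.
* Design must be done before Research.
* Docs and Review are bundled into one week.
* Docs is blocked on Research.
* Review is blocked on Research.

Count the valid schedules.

Enumerating: Docs in week 3; Scope in week 4; Build in week 3; Design in week 1; Research in week 2; Review in week 3 | Research=week 2; Design=week 1; Scope=week 4; Build=week 4; Docs=week 3; Review=week 3.

2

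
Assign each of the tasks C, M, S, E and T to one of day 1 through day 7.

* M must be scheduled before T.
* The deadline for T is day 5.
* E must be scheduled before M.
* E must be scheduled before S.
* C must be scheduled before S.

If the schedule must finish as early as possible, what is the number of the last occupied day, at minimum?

The precedence chain requires at least 3 distinct days.
3 works (last occupied day: day 3): for example E in day 1; M in day 2; C in day 1; S in day 2; T in day 3.

day 3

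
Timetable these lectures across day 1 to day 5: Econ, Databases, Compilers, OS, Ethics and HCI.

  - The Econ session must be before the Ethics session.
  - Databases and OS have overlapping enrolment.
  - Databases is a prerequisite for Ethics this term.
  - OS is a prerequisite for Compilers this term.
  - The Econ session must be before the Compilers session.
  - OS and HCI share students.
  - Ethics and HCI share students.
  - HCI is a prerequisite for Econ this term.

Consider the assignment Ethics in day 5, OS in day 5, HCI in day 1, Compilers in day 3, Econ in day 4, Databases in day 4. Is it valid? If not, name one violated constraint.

Databases is a prerequisite for Ethics this term — holds.
The Econ session must be before the Ethics session — holds.
HCI is a prerequisite for Econ this term — holds.
Databases and OS have overlapping enrolment — holds.
Ethics and HCI share students — holds.
The Econ session must be before the Compilers session — violated.
OS is a prerequisite for Compilers this term — violated.
OS and HCI share students — holds.

No. OS is a prerequisite for Compilers this term is not satisfied.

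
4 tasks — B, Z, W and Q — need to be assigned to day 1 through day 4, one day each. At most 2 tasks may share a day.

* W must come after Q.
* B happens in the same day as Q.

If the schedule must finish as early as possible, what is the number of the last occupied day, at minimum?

2

The precedence chain requires at least 2 distinct days.
With at most 2 per day and 4 tasks, at least 2 days are needed.
2 works (last occupied day: day 2): for example W=day 2, B=day 1, Z=day 2, Q=day 1.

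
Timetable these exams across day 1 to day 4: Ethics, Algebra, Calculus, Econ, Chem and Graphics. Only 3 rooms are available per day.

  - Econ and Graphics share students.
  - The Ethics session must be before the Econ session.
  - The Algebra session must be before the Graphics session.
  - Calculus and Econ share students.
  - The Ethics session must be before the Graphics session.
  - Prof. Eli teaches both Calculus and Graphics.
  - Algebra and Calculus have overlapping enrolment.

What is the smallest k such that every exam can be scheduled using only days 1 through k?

3

The precedence chain requires at least 2 distinct days.
With at most 3 per day and 6 exams, at least 2 days are needed.
Could 2 days be enough, i.e. nothing placed later than day 2? No: Graphics must come after Ethics (at day 1 or later) → {day 2}; Ethics must come before Graphics (at day 2 or earlier) → {day 1}; Econ must come after Ethics (at day 1 or later) → {day 2}; Graphics can't share with Econ (day 2) → nothing is left.
So 2 days is not enough.
3 works (last occupied day: day 3): for example Econ in day 2, Ethics in day 1, Graphics in day 3, Algebra in day 2, Chem in day 1, Calculus in day 1.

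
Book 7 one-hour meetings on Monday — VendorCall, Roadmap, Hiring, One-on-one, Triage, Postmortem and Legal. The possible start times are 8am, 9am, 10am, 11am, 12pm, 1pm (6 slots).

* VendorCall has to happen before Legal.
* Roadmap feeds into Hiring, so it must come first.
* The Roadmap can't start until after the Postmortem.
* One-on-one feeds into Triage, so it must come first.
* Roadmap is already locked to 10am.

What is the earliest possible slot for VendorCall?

Downstream work caps VendorCall at 12pm.
VendorCall at 8am is achievable: Triage=9am, Roadmap=10am, VendorCall=8am, Legal=9am, One-on-one=8am, Hiring=11am, Postmortem=8am.

8am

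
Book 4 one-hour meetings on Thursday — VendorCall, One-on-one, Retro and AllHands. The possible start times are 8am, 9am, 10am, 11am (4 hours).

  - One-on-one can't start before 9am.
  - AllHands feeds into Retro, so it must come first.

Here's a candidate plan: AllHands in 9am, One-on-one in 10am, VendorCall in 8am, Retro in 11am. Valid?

Valid

AllHands feeds into Retro, so it must come first — holds.
One-on-one can't start before 9am — holds.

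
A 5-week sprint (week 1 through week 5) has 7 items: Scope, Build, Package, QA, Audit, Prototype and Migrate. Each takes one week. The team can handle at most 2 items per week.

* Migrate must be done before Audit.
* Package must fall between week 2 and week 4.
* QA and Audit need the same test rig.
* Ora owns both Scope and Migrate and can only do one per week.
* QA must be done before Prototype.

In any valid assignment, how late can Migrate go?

Downstream work caps Migrate at week 4.
Migrate at week 4 is achievable: Prototype in week 2, Migrate in week 4, Scope in week 1, Package in week 2, QA in week 1, Build in week 3, Audit in week 5.

week 4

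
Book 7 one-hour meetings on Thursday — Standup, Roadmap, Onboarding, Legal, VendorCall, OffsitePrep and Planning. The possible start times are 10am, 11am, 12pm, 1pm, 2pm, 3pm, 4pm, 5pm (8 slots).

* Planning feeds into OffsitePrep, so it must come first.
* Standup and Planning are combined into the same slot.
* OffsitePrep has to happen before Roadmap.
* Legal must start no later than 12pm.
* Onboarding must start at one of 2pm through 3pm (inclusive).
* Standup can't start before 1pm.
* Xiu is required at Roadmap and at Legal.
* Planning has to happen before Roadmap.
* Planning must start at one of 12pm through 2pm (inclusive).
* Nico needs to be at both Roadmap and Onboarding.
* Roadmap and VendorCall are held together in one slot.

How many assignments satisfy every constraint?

51

Splitting on Standup: it can be 1pm (33), 2pm (18). Listing each branch's schedules as (Roadmap, Onboarding, Legal, VendorCall, OffsitePrep, Planning):
Standup=1pm: (3pm,2pm,10am,3pm,2pm,1pm) (3pm,2pm,11am,3pm,2pm,1pm) (3pm,2pm,12pm,3pm,2pm,1pm) (4pm,2pm,10am,4pm,2pm,1pm) (4pm,2pm,10am,4pm,3pm,1pm) (4pm,2pm,11am,4pm,2pm,1pm) (4pm,2pm,11am,4pm,3pm,1pm) (4pm,2pm,12pm,4pm,2pm,1pm) (4pm,2pm,12pm,4pm,3pm,1pm) (4pm,3pm,10am,4pm,2pm,1pm) (4pm,3pm,10am,4pm,3pm,1pm) (4pm,3pm,11am,4pm,2pm,1pm) (4pm,3pm,11am,4pm,3pm,1pm) (4pm,3pm,12pm,4pm,2pm,1pm) (4pm,3pm,12pm,4pm,3pm,1pm) (5pm,2pm,10am,5pm,2pm,1pm) (5pm,2pm,10am,5pm,3pm,1pm) (5pm,2pm,10am,5pm,4pm,1pm) (5pm,2pm,11am,5pm,2pm,1pm) (5pm,2pm,11am,5pm,3pm,1pm) (5pm,2pm,11am,5pm,4pm,1pm) (5pm,2pm,12pm,5pm,2pm,1pm) (5pm,2pm,12pm,5pm,3pm,1pm) (5pm,2pm,12pm,5pm,4pm,1pm) (5pm,3pm,10am,5pm,2pm,1pm) (5pm,3pm,10am,5pm,3pm,1pm) (5pm,3pm,10am,5pm,4pm,1pm) (5pm,3pm,11am,5pm,2pm,1pm) (5pm,3pm,11am,5pm,3pm,1pm) (5pm,3pm,11am,5pm,4pm,1pm) (5pm,3pm,12pm,5pm,2pm,1pm) (5pm,3pm,12pm,5pm,3pm,1pm) (5pm,3pm,12pm,5pm,4pm,1pm) — 33.
Standup=2pm: (4pm,2pm,10am,4pm,3pm,2pm) (4pm,2pm,11am,4pm,3pm,2pm) (4pm,2pm,12pm,4pm,3pm,2pm) (4pm,3pm,10am,4pm,3pm,2pm) (4pm,3pm,11am,4pm,3pm,2pm) (4pm,3pm,12pm,4pm,3pm,2pm) (5pm,2pm,10am,5pm,3pm,2pm) (5pm,2pm,10am,5pm,4pm,2pm) (5pm,2pm,11am,5pm,3pm,2pm) (5pm,2pm,11am,5pm,4pm,2pm) (5pm,2pm,12pm,5pm,3pm,2pm) (5pm,2pm,12pm,5pm,4pm,2pm) (5pm,3pm,10am,5pm,3pm,2pm) (5pm,3pm,10am,5pm,4pm,2pm) (5pm,3pm,11am,5pm,3pm,2pm) (5pm,3pm,11am,5pm,4pm,2pm) (5pm,3pm,12pm,5pm,3pm,2pm) (5pm,3pm,12pm,5pm,4pm,2pm) — 18.
Summing: 33 + 18 = 51.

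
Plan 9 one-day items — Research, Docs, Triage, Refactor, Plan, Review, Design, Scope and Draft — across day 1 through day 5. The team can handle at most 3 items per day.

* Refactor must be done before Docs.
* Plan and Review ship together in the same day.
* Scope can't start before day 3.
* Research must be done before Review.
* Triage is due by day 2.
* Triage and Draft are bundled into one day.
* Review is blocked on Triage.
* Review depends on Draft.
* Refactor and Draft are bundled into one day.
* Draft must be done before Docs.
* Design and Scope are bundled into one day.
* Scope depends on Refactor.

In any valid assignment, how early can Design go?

Design must be in the same day as Scope, which can't be before day 3, so Design is at least day 3.
Design at day 3 is achievable: Review in day 4, Plan in day 4, Scope in day 3, Triage in day 1, Design in day 3, Refactor in day 1, Docs in day 2, Draft in day 1, Research in day 2.

day 3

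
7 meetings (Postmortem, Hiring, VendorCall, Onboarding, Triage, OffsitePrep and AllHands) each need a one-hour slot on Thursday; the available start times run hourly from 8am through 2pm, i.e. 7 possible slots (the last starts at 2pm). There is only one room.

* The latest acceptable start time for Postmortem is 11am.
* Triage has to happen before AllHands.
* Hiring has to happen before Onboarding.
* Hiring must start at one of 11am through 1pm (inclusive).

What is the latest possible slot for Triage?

1pm

Downstream work caps Triage at 1pm.
Triage at 1pm is achievable: Postmortem=8am; AllHands=2pm; VendorCall=9am; Triage=1pm; Hiring=11am; Onboarding=12pm; OffsitePrep=10am.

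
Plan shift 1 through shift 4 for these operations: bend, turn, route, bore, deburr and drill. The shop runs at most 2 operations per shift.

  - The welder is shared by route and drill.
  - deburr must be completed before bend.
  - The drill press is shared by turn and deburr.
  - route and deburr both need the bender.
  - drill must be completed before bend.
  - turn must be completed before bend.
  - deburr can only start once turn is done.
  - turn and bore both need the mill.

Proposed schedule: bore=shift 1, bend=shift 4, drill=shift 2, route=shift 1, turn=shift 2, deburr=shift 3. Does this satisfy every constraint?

turn and bore both need the mill — holds.
route and deburr both need the bender — holds.
The drill press is shared by turn and deburr — holds.
The shop runs at most 2 operations per shift — holds.
turn must be completed before bend — holds.
deburr must be completed before bend — holds.
drill must be completed before bend — holds.
The welder is shared by route and drill — holds.
deburr can only start once turn is done — holds.

Valid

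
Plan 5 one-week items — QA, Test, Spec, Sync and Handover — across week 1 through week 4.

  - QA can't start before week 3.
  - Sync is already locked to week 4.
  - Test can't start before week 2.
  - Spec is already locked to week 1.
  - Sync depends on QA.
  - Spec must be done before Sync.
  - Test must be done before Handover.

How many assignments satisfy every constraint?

3

Enumerating: Test in week 2, QA in week 3, Sync in week 4, Handover in week 3, Spec in week 1 | Sync -> week 4; Test -> week 2; QA -> week 3; Spec -> week 1; Handover -> week 4 | Sync in week 4, QA in week 3, Handover in week 4, Test in week 3, Spec in week 1.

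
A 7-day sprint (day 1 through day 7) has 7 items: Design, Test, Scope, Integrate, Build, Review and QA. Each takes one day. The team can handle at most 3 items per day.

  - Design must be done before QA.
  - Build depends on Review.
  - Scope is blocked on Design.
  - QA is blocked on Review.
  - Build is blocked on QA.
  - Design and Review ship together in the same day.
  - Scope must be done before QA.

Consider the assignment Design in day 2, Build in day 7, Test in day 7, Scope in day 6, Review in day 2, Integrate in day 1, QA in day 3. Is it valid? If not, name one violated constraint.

Build depends on Review — holds.
Design must be done before QA — holds.
Scope must be done before QA — violated.
Build is blocked on QA — holds.
Design and Review ship together in the same day — holds.
QA is blocked on Review — holds.
Scope is blocked on Design — holds.
The team can handle at most 3 items per day — holds.

Invalid. Scope must be done before QA.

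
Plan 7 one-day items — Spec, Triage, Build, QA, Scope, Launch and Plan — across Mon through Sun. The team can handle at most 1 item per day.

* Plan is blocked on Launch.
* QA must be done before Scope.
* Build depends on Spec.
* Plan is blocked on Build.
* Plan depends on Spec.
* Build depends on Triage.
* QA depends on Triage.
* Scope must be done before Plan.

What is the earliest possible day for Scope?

Wed

Precedence pushes Scope to at least Wed; downstream work caps Scope at Sat.
Scope at Wed is achievable: Build=Fri, Launch=Sat, Plan=Sun, Triage=Mon, QA=Tue, Scope=Wed, Spec=Thu.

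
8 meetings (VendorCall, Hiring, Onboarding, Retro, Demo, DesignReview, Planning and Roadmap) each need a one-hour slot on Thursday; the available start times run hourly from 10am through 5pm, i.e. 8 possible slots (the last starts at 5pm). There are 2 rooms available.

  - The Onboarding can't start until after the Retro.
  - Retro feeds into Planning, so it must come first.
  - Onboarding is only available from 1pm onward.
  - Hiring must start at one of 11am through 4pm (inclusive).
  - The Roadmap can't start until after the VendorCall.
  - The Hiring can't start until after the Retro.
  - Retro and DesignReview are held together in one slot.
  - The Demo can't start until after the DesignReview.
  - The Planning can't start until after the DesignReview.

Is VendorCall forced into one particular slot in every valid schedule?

VendorCall can be 10am (e.g. Planning=12pm, DesignReview=11am, VendorCall=10am, Onboarding=1pm, Demo=1pm, Roadmap=2pm, Retro=11am, Hiring=12pm) or 11am (e.g. Onboarding -> 1pm; Planning -> 12pm; Roadmap -> 1pm; Retro -> 10am; VendorCall -> 11am; Hiring -> 11am; DesignReview -> 10am; Demo -> 12pm).

No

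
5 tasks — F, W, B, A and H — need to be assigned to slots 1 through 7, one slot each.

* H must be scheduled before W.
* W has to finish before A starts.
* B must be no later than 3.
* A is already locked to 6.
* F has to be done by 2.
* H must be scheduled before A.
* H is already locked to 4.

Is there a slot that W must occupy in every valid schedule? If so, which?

5

H is fixed at 4 and must come before W, so W is at least 5.
A is fixed at 6 and must come after W, so W is at most 5.
So W must be 5.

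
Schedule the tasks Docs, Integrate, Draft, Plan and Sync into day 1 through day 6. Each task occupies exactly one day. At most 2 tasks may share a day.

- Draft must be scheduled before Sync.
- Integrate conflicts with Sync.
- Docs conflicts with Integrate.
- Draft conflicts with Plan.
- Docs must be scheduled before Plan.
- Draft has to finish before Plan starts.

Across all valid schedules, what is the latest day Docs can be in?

day 5

Downstream work caps Docs at day 5.
Docs at day 5 is achievable: Draft in day 1, Sync in day 2, Integrate in day 1, Plan in day 6, Docs in day 5.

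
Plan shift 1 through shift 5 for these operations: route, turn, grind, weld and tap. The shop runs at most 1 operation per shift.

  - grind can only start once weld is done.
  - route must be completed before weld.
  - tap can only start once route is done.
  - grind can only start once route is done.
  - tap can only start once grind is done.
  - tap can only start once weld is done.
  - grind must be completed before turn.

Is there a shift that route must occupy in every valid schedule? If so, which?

Downstream work caps route at shift 2.
So route is pinned to shift 1.

shift 1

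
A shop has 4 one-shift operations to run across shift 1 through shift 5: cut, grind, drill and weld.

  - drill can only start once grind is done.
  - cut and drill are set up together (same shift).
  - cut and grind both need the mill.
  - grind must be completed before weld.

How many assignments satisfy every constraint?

Splitting on cut: it can be shift 2 (4), shift 3 (7), shift 4 (9), shift 5 (10). Listing each branch's schedules as (grind, drill, weld) by shift number:
cut=shift 2: (1,2,2) (1,2,3) (1,2,4) (1,2,5) — 4.
cut=shift 3: (1,3,2) (1,3,3) (1,3,4) (1,3,5) (2,3,3) (2,3,4) (2,3,5) — 7.
cut=shift 4: (1,4,2) (1,4,3) (1,4,4) (1,4,5) (2,4,3) (2,4,4) (2,4,5) (3,4,4) (3,4,5) — 9.
cut=shift 5: (1,5,2) (1,5,3) (1,5,4) (1,5,5) (2,5,3) (2,5,4) (2,5,5) (3,5,4) (3,5,5) (4,5,5) — 10.
Summing: 4 + 7 + 9 + 10 = 30.

30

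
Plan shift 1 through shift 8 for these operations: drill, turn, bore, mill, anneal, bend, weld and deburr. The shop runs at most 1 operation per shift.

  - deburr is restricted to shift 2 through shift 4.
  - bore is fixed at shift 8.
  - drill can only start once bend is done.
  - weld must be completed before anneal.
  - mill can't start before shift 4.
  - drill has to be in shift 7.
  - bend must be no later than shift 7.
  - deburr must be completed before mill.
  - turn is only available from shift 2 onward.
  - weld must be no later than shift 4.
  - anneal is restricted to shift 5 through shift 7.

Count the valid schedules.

36

Splitting on turn: it can be shift 2 (10), shift 3 (10), shift 4 (8), shift 5 (4), shift 6 (4). Listing each branch's schedules as (drill, bore, mill, anneal, bend, weld, deburr) by shift number:
turn=shift 2: (7,8,4,5,6,1,3) (7,8,4,6,5,1,3) (7,8,5,6,1,3,4) (7,8,5,6,1,4,3) (7,8,5,6,3,1,4) (7,8,5,6,4,1,3) (7,8,6,5,1,3,4) (7,8,6,5,1,4,3) (7,8,6,5,3,1,4) (7,8,6,5,4,1,3) — 10.
turn=shift 3: (7,8,4,5,6,1,2) (7,8,4,6,5,1,2) (7,8,5,6,1,2,4) (7,8,5,6,1,4,2) (7,8,5,6,2,1,4) (7,8,5,6,4,1,2) (7,8,6,5,1,2,4) (7,8,6,5,1,4,2) (7,8,6,5,2,1,4) (7,8,6,5,4,1,2) — 10.
turn=shift 4: (7,8,5,6,1,2,3) (7,8,5,6,1,3,2) (7,8,5,6,2,1,3) (7,8,5,6,3,1,2) (7,8,6,5,1,2,3) (7,8,6,5,1,3,2) (7,8,6,5,2,1,3) (7,8,6,5,3,1,2) — 8.
turn=shift 5: (7,8,4,6,1,2,3) (7,8,4,6,1,3,2) (7,8,4,6,2,1,3) (7,8,4,6,3,1,2) — 4.
turn=shift 6: (7,8,4,5,1,2,3) (7,8,4,5,1,3,2) (7,8,4,5,2,1,3) (7,8,4,5,3,1,2) — 4.
Summing: 10 + 10 + 8 + 4 + 4 = 36.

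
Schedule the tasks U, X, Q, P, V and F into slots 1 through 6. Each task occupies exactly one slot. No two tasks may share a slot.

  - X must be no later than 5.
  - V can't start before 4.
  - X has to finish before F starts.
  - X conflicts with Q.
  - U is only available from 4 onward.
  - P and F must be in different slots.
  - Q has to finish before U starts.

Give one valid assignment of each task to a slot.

F in 3, P in 6, U in 4, Q in 2, X in 1, V in 5

Checking: X(1) before F(3); Q(2) before U(4); X(1) != Q(2); P(6) != F(3); V=5 in [4,6]; U=4 in [4,6]; X=1 in [1,5]; max 1 per slot (cap 1).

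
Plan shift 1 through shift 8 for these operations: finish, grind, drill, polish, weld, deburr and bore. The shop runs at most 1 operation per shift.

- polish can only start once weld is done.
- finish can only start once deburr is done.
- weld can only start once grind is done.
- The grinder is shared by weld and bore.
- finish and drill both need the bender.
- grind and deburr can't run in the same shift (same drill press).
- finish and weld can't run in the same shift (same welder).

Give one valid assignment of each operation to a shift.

bore=shift 7; drill=shift 6; polish=shift 5; grind=shift 1; finish=shift 4; deburr=shift 3; weld=shift 2

Checking: weld(shift 2) before polish(shift 5); deburr(shift 3) before finish(shift 4); grind(shift 1) before weld(shift 2); weld(shift 2) != bore(shift 7); grind(shift 1) != deburr(shift 3); finish(shift 4) != drill(shift 6); finish(shift 4) != weld(shift 2); max 1 per shift (cap 1).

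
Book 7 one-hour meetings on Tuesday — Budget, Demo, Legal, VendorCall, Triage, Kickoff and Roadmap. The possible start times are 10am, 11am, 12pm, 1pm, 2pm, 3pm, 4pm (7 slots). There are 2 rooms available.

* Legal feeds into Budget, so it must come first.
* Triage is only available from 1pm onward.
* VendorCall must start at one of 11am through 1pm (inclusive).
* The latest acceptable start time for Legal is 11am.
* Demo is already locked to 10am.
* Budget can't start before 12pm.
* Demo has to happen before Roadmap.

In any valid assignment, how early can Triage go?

Triage is available from 1pm.
Triage at 1pm is achievable: Demo in 10am, Budget in 12pm, Roadmap in 11am, Kickoff in 12pm, VendorCall in 11am, Legal in 10am, Triage in 1pm.

1pm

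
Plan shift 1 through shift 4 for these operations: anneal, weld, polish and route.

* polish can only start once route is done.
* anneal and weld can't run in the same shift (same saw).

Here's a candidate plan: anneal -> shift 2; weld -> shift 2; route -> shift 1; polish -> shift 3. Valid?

No. anneal and weld can't run in the same shift (same saw) is not satisfied.

anneal and weld can't run in the same shift (same saw) — violated.
polish can only start once route is done — holds.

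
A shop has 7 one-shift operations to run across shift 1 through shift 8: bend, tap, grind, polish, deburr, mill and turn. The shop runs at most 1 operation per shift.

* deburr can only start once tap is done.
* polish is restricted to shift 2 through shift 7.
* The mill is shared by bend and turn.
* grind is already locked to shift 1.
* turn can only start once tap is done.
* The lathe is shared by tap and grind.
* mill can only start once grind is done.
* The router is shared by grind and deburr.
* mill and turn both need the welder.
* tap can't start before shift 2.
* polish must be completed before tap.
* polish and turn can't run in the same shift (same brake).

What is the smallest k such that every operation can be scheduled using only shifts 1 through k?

The precedence chain requires at least 3 distinct shifts.
With at most 1 per shift and 7 operations, at least 7 shifts are needed.
Propagating the time windows through the other constraints, deburr can't land before shift 4, so the schedule must run through at least shift 4.
7 works (last occupied shift: shift 7): for example grind in shift 1, turn in shift 6, deburr in shift 4, tap in shift 3, bend in shift 7, polish in shift 2, mill in shift 5.

7 shifts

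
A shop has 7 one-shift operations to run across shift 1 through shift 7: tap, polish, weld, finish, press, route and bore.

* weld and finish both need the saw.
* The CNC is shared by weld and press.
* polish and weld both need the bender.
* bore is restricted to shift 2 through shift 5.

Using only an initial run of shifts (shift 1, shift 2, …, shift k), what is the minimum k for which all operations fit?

bore can't be placed before shift 2, so the schedule must run through at least shift 2.
2 works (last occupied shift: shift 2): for example tap=shift 1, route=shift 1, press=shift 1, polish=shift 1, finish=shift 1, bore=shift 2, weld=shift 2.

2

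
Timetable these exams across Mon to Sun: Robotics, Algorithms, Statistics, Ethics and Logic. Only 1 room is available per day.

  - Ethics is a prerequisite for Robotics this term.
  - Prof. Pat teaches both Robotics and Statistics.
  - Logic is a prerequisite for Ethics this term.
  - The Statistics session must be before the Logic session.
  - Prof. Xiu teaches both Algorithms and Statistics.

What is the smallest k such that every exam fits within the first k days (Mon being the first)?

5

The precedence chain requires at least 4 distinct days.
With at most 1 per day and 5 exams, at least 5 days are needed.
5 works (last occupied day: Fri): for example Ethics=Wed; Logic=Tue; Robotics=Thu; Statistics=Mon; Algorithms=Fri.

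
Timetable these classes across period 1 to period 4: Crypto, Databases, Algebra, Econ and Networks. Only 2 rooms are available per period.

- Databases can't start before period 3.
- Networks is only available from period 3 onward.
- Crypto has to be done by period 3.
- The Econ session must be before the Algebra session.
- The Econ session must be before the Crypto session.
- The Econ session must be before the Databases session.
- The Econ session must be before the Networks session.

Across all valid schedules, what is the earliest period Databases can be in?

Databases is available from period 3.
Databases at period 3 is achievable: Databases -> period 3; Algebra -> period 2; Crypto -> period 2; Networks -> period 3; Econ -> period 1.

period 3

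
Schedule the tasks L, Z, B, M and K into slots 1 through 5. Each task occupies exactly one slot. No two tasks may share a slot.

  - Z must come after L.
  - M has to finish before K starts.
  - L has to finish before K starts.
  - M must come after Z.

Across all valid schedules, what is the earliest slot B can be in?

B at 1 is achievable: K in 5, L in 2, B in 1, M in 4, Z in 3.

1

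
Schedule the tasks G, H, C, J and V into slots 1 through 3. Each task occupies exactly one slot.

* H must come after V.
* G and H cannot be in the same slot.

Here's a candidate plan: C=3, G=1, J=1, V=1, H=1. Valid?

G and H cannot be in the same slot — violated.
H must come after V — violated.

No. G and H cannot be in the same slot is not satisfied.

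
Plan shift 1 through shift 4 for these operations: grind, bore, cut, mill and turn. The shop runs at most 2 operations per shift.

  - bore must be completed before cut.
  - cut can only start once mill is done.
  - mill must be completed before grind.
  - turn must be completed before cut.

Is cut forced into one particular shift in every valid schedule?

cut can be shift 3 (e.g. turn -> shift 2, mill -> shift 1, cut -> shift 3, bore -> shift 1, grind -> shift 2) or shift 4 (e.g. bore=shift 1, mill=shift 1, turn=shift 2, cut=shift 4, grind=shift 2).

No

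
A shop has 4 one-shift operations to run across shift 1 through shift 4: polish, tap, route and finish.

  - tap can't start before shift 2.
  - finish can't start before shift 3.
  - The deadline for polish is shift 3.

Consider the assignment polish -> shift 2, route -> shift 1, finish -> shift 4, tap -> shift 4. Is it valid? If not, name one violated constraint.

The deadline for polish is shift 3 — holds.
finish can't start before shift 3 — holds.
tap can't start before shift 2 — holds.

Yes, all constraints hold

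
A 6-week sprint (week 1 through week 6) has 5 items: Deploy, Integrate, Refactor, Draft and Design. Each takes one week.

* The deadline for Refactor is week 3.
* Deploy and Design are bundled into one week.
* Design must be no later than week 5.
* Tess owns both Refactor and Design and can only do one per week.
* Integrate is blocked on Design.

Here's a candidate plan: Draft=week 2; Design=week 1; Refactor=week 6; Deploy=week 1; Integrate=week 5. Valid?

No. The deadline for Refactor is week 3 is not satisfied.

The deadline for Refactor is week 3 — violated.
Design must be no later than week 5 — holds.
Deploy and Design are bundled into one week — holds.
Tess owns both Refactor and Design and can only do one per week — holds.
Integrate is blocked on Design — holds.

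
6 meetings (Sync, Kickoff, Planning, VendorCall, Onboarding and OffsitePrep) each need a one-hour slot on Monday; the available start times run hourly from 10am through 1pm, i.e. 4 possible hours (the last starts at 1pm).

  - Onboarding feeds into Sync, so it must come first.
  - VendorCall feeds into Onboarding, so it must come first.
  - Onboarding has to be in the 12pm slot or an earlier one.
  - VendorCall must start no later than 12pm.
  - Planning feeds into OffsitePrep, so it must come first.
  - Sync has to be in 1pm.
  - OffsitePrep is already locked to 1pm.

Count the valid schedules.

36

Splitting on Kickoff: it can be 10am (9), 11am (9), 12pm (9), 1pm (9). Listing each branch's schedules as (Sync, Planning, VendorCall, Onboarding, OffsitePrep):
Kickoff=10am: (1pm,10am,10am,11am,1pm) (1pm,10am,10am,12pm,1pm) (1pm,10am,11am,12pm,1pm) (1pm,11am,10am,11am,1pm) (1pm,11am,10am,12pm,1pm) (1pm,11am,11am,12pm,1pm) (1pm,12pm,10am,11am,1pm) (1pm,12pm,10am,12pm,1pm) (1pm,12pm,11am,12pm,1pm) — 9.
Kickoff=11am: (1pm,10am,10am,11am,1pm) (1pm,10am,10am,12pm,1pm) (1pm,10am,11am,12pm,1pm) (1pm,11am,10am,11am,1pm) (1pm,11am,10am,12pm,1pm) (1pm,11am,11am,12pm,1pm) (1pm,12pm,10am,11am,1pm) (1pm,12pm,10am,12pm,1pm) (1pm,12pm,11am,12pm,1pm) — 9.
Kickoff=12pm: (1pm,10am,10am,11am,1pm) (1pm,10am,10am,12pm,1pm) (1pm,10am,11am,12pm,1pm) (1pm,11am,10am,11am,1pm) (1pm,11am,10am,12pm,1pm) (1pm,11am,11am,12pm,1pm) (1pm,12pm,10am,11am,1pm) (1pm,12pm,10am,12pm,1pm) (1pm,12pm,11am,12pm,1pm) — 9.
Kickoff=1pm: (1pm,10am,10am,11am,1pm) (1pm,10am,10am,12pm,1pm) (1pm,10am,11am,12pm,1pm) (1pm,11am,10am,11am,1pm) (1pm,11am,10am,12pm,1pm) (1pm,11am,11am,12pm,1pm) (1pm,12pm,10am,11am,1pm) (1pm,12pm,10am,12pm,1pm) (1pm,12pm,11am,12pm,1pm) — 9.
Summing: 9 + 9 + 9 + 9 = 36.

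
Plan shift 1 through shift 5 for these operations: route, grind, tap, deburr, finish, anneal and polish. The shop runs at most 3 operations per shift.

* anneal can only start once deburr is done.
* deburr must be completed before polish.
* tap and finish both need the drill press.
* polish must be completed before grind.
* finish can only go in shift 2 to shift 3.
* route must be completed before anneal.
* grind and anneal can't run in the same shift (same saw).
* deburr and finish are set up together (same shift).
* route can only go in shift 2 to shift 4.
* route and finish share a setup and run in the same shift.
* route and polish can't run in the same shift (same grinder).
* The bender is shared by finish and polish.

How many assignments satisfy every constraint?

28

Splitting on route: it can be shift 2 (24), shift 3 (4). Listing each branch's schedules as (grind, tap, deburr, finish, anneal, polish) by shift number:
route=shift 2: (4,1,2,2,3,3) (4,1,2,2,5,3) (4,3,2,2,3,3) (4,3,2,2,5,3) (4,4,2,2,3,3) (4,4,2,2,5,3) (4,5,2,2,3,3) (4,5,2,2,5,3) (5,1,2,2,3,3) (5,1,2,2,3,4) (5,1,2,2,4,3) (5,1,2,2,4,4) (5,3,2,2,3,3) (5,3,2,2,3,4) (5,3,2,2,4,3) (5,3,2,2,4,4) (5,4,2,2,3,3) (5,4,2,2,3,4) (5,4,2,2,4,3) (5,4,2,2,4,4) (5,5,2,2,3,3) (5,5,2,2,3,4) (5,5,2,2,4,3) (5,5,2,2,4,4) — 24.
route=shift 3: (5,1,3,3,4,4) (5,2,3,3,4,4) (5,4,3,3,4,4) (5,5,3,3,4,4) — 4.
Summing: 24 + 4 = 28.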